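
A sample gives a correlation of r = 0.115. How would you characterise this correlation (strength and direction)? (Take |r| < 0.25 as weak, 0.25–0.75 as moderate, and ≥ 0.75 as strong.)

weak positive

r = 0.115 > 0 so the relationship is positive.
|r| = 0.115, which falls in the weak range.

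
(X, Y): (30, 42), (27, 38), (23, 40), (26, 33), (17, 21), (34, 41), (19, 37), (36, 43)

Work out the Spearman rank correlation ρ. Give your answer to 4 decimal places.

0.8571

Rank X: 6, 5, 3, 4, 1, 7, 2, 8
Rank Y: 7, 4, 5, 2, 1, 6, 3, 8
d = rank(X) − rank(Y): -1, 1, -2, 2, 0, 1, -1, 0; Σd² = 12
ρ = 1 − 6Σd² / [n(n²−1)] = 1 − 6×12 / (8×63) = 1 − 72/504 ≈ 0.8571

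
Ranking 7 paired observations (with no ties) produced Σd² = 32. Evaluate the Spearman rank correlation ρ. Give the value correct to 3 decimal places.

0.429

ρ = 1 − 6Σd² / [n(n²−1)] = 1 − 6×32 / (7×48)
  = 1 − 192/336 = 1 − 0.5714 ≈ 0.429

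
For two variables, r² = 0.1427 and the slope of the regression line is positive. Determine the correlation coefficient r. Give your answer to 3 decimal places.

|r| = √0.1427 = 0.378
The association is positive, so r = 0.378.

0.378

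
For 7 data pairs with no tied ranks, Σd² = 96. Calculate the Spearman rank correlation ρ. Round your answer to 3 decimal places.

ρ = 1 − 6Σd² / [n(n²−1)] = 1 − 6×96 / (7×48)
  = 1 − 576/336 = 1 − 1.7143 ≈ -0.714

-0.714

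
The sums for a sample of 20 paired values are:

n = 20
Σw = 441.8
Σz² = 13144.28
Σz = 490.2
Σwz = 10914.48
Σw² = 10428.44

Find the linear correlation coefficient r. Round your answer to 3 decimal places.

r = (nΣwz − ΣwΣz) / √[(nΣw² − (Σw)²)(nΣz² − (Σz)²)]
Numerator: 20×10914.48 − 441.8×490.2 = 1719.24
Denominator: √[(208568.8 − 195187.24)(262885.6 − 240296.04)] = √[13381.56 × 22589.56] = 17386.3036
r = 1719.24 / 17386.3036 ≈ 0.099

0.099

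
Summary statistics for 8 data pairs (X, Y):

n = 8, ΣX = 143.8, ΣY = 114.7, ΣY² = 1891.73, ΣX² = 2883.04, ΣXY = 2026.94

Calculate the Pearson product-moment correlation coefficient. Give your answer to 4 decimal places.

r = (nΣXY − ΣXΣY) / √[(nΣX² − (ΣX)²)(nΣY² − (ΣY)²)]
Numerator: 8×2026.94 − 143.8×114.7 = -278.34
Denominator: √[(23064.32 − 20678.44)(15133.84 − 13156.09)] = √[2385.88 × 1977.75] = 2172.2509
r = -278.34 / 2172.2509 ≈ -0.1281

-0.1281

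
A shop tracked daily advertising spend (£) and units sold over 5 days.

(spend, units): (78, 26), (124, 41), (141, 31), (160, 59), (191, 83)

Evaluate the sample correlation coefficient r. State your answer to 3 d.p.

0.883

n = 5, Σx = 694, Σy = 240, Σx² = 103422, Σy² = 13688, Σxy = 36776
nΣxy − ΣxΣy = 183880 − 166560 = 17320
nΣx² − (Σx)² = 517110 − 481636 = 35474; nΣy² − (Σy)² = 68440 − 57600 = 10840
r = 17320 / √(35474 × 10840) = 17320 / 19609.6446 ≈ 0.883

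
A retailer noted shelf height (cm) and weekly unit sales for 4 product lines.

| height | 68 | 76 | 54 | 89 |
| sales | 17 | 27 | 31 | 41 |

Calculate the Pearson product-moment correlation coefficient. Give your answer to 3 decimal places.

n = 4, Σx = 287, Σy = 116, Σx² = 21237, Σy² = 3660, Σxy = 8531
nΣxy − ΣxΣy = 34124 − 33292 = 832
nΣx² − (Σx)² = 84948 − 82369 = 2579; nΣy² − (Σy)² = 14640 − 13456 = 1184
r = 832 / √(2579 × 1184) = 832 / 1747.4370 ≈ 0.476

0.476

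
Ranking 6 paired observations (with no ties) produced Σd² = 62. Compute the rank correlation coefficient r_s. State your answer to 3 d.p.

-0.771

ρ = 1 − 6Σd² / [n(n²−1)] = 1 − 6×62 / (6×35)
  = 1 − 372/210 = 1 − 1.7714 ≈ -0.771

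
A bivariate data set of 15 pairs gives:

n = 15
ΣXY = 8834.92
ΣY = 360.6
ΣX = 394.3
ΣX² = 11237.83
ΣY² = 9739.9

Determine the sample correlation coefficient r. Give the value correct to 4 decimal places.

r = (nΣXY − ΣXΣY) / √[(nΣX² − (ΣX)²)(nΣY² − (ΣY)²)]
Numerator: 15×8834.92 − 394.3×360.6 = -9660.78
Denominator: √[(168567.45 − 155472.49)(146098.5 − 130032.36)] = √[13094.96 × 16066.14] = 14504.6703
r = -9660.78 / 14504.6703 ≈ -0.6660

-0.6660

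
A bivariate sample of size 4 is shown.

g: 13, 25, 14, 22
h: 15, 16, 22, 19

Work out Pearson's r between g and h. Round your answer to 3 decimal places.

n = 4, Σg = 74, Σh = 72, Σg² = 1474, Σh² = 1326, Σgh = 1321
nΣgh − ΣgΣh = 5284 − 5328 = -44
nΣg² − (Σg)² = 5896 − 5476 = 420; nΣh² − (Σh)² = 5304 − 5184 = 120
r = -44 / √(420 × 120) = -44 / 224.4994 ≈ -0.196

-0.196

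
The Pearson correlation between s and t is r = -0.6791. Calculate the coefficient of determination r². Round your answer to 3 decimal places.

0.461

r² = (-0.6791)² = 0.461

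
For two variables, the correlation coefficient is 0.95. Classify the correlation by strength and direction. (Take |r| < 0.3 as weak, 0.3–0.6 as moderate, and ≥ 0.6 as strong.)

strong positive

r = 0.95 > 0 so the relationship is positive.
|r| = 0.95, which falls in the strong range.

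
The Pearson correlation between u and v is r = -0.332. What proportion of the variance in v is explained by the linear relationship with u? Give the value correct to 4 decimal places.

r² = (-0.332)² = 0.1102

0.1102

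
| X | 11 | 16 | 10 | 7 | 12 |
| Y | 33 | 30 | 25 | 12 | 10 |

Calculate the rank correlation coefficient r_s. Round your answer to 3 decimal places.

Rank X: 3, 5, 2, 1, 4
Rank Y: 5, 4, 3, 2, 1
d = rank(X) − rank(Y): -2, 1, -1, -1, 3; Σd² = 16
ρ = 1 − 6Σd² / [n(n²−1)] = 1 − 6×16 / (5×24) = 1 − 96/120 ≈ 0.200

0.200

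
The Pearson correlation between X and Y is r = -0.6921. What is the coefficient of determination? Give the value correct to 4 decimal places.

0.4790

r² = (-0.6921)² = 0.4790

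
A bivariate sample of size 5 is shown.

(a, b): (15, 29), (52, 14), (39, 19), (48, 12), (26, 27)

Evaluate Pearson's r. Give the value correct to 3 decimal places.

-0.970

n = 5, Σa = 180, Σb = 101, Σa² = 7430, Σb² = 2271, Σab = 3182
nΣab − ΣaΣb = 15910 − 18180 = -2270
nΣa² − (Σa)² = 37150 − 32400 = 4750; nΣb² − (Σb)² = 11355 − 10201 = 1154
r = -2270 / √(4750 × 1154) = -2270 / 2341.2603 ≈ -0.970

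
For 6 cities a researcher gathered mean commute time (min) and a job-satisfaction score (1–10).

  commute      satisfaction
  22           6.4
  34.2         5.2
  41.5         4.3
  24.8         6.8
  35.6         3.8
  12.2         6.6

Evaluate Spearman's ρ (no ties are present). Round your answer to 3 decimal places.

-0.771

Rank commute: 2, 4, 6, 3, 5, 1
Rank satisfaction: 4, 3, 2, 6, 1, 5
d = rank(commute) − rank(satisfaction): -2, 1, 4, -3, 4, -4; Σd² = 62
ρ = 1 − 6Σd² / [n(n²−1)] = 1 − 6×62 / (6×35) = 1 − 372/210 ≈ -0.771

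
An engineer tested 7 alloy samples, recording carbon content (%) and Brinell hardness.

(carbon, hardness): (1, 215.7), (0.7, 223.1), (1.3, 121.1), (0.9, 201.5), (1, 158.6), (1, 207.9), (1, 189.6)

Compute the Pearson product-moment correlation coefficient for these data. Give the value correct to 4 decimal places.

n = 7, Σx = 6.9, Σy = 1317.5, Σx² = 6.99, Σy² = 255892.09, Σxy = 1266.75
nΣxy − ΣxΣy = 8867.25 − 9090.75 = -223.5
nΣx² − (Σx)² = 48.93 − 47.61 = 1.32; nΣy² − (Σy)² = 1791244.63 − 1735806.25 = 55438.38
r = -223.5 / √(1.32 × 55438.38) = -223.5 / 270.5155 ≈ -0.8262

-0.8262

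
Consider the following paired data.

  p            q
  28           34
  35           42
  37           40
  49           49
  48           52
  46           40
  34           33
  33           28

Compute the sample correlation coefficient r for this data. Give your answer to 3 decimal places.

n = 8, Σp = 310, Σq = 318, Σp² = 12444, Σq² = 13098, Σpq = 12685
nΣpq − ΣpΣq = 101480 − 98580 = 2900
nΣp² − (Σp)² = 99552 − 96100 = 3452; nΣq² − (Σq)² = 104784 − 101124 = 3660
r = 2900 / √(3452 × 3660) = 2900 / 3554.4789 ≈ 0.816

0.816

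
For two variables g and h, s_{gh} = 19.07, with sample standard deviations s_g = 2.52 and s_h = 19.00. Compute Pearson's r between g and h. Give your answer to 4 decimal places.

r = Cov(g,h) / (s_g · s_h) = 19.07 / (2.52 × 19.00)
  = 19.07 / 47.8800 ≈ 0.3983

0.3983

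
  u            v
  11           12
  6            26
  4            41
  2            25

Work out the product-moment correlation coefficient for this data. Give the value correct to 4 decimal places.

-0.6986

n = 4, Σu = 23, Σv = 104, Σu² = 177, Σv² = 3126, Σuv = 502
nΣuv − ΣuΣv = 2008 − 2392 = -384
nΣu² − (Σu)² = 708 − 529 = 179; nΣv² − (Σv)² = 12504 − 10816 = 1688
r = -384 / √(179 × 1688) = -384 / 549.6835 ≈ -0.6986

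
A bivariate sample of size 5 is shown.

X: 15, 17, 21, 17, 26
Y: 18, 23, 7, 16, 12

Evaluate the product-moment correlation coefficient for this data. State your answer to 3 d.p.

-0.633

n = 5, ΣX = 96, ΣY = 76, ΣX² = 1920, ΣY² = 1302, ΣXY = 1392
nΣXY − ΣXΣY = 6960 − 7296 = -336
nΣX² − (ΣX)² = 9600 − 9216 = 384; nΣY² − (ΣY)² = 6510 − 5776 = 734
r = -336 / √(384 × 734) = -336 / 530.9011 ≈ -0.633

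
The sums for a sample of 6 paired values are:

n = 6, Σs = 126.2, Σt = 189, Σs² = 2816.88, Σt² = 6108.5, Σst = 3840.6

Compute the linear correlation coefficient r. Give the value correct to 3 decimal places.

-0.849

r = (nΣst − ΣsΣt) / √[(nΣs² − (Σs)²)(nΣt² − (Σt)²)]
Numerator: 6×3840.6 − 126.2×189 = -808.2
Denominator: √[(16901.28 − 15926.44)(36651 − 35721)] = √[974.84 × 930] = 952.1561
r = -808.2 / 952.1561 ≈ -0.849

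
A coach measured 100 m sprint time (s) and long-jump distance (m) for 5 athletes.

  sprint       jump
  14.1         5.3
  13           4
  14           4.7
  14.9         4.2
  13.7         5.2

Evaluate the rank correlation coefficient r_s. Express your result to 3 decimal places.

Rank sprint: 4, 1, 3, 5, 2
Rank jump: 5, 1, 3, 2, 4
d = rank(sprint) − rank(jump): -1, 0, 0, 3, -2; Σd² = 14
ρ = 1 − 6Σd² / [n(n²−1)] = 1 − 6×14 / (5×24) = 1 − 84/120 ≈ 0.300

0.300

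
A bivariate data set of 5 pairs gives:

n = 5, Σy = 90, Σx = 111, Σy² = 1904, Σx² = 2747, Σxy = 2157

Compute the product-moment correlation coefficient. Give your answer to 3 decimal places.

r = (nΣxy − ΣxΣy) / √[(nΣx² − (Σx)²)(nΣy² − (Σy)²)]
Numerator: 5×2157 − 111×90 = 795
Denominator: √[(13735 − 12321)(9520 − 8100)] = √[1414 × 1420] = 1416.9968
r = 795 / 1416.9968 ≈ 0.561

0.561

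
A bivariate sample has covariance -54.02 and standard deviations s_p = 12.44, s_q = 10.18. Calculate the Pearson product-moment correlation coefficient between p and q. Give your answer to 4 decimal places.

-0.4266

r = Cov(p,q) / (s_p · s_q) = -54.02 / (12.44 × 10.18)
  = -54.02 / 126.6392 ≈ -0.4266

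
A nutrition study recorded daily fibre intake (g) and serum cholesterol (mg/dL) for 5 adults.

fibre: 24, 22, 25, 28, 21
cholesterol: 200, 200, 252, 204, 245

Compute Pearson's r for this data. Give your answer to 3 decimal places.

-0.235

n = 5, Σx = 120, Σy = 1101, Σx² = 2910, Σy² = 245145, Σxy = 26357
nΣxy − ΣxΣy = 131785 − 132120 = -335
nΣx² − (Σx)² = 14550 − 14400 = 150; nΣy² − (Σy)² = 1225725 − 1212201 = 13524
r = -335 / √(150 × 13524) = -335 / 1424.2893 ≈ -0.235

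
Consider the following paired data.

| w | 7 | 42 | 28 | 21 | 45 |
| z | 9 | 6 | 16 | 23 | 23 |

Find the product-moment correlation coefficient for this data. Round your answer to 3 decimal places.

n = 5, Σw = 143, Σz = 77, Σw² = 5063, Σz² = 1431, Σwz = 2281
nΣwz − ΣwΣz = 11405 − 11011 = 394
nΣw² − (Σw)² = 25315 − 20449 = 4866; nΣz² − (Σz)² = 7155 − 5929 = 1226
r = 394 / √(4866 × 1226) = 394 / 2442.4815 ≈ 0.161

0.161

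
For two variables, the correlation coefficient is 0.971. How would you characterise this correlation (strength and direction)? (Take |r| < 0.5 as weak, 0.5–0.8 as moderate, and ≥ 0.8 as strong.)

r = 0.971 > 0 so the relationship is positive.
|r| = 0.971, which falls in the strong range.

strong positive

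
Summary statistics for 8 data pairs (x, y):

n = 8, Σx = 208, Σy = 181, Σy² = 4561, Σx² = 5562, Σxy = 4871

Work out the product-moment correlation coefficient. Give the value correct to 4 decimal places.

r = (nΣxy − ΣxΣy) / √[(nΣx² − (Σx)²)(nΣy² − (Σy)²)]
Numerator: 8×4871 − 208×181 = 1320
Denominator: √[(44496 − 43264)(36488 − 32761)] = √[1232 × 3727] = 2142.8168
r = 1320 / 2142.8168 ≈ 0.6160

0.6160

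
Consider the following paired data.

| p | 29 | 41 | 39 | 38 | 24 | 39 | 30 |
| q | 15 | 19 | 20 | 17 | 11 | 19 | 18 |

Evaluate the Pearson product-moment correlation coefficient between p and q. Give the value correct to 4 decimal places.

n = 7, Σp = 240, Σq = 119, Σp² = 8484, Σq² = 2081, Σpq = 4185
nΣpq − ΣpΣq = 29295 − 28560 = 735
nΣp² − (Σp)² = 59388 − 57600 = 1788; nΣq² − (Σq)² = 14567 − 14161 = 406
r = 735 / √(1788 × 406) = 735 / 852.0141 ≈ 0.8627

0.8627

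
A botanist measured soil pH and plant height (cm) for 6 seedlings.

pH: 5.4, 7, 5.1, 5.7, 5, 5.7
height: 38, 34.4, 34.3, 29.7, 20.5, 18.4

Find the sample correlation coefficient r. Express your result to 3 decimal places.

n = 6, Σx = 33.9, Σy = 175.3, Σx² = 194.15, Σy² = 5444.75, Σxy = 997.6
nΣxy − ΣxΣy = 5985.6 − 5942.67 = 42.93
nΣx² − (Σx)² = 1164.9 − 1149.21 = 15.69; nΣy² − (Σy)² = 32668.5 − 30730.09 = 1938.41
r = 42.93 / √(15.69 × 1938.41) = 42.93 / 174.3951 ≈ 0.246

0.246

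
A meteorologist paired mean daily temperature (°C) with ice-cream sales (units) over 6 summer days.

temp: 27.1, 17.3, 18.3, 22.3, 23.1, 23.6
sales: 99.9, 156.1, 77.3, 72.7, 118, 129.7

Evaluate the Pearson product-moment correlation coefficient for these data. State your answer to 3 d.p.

n = 6, Σx = 131.7, Σy = 653.7, Σx² = 2956.45, Σy² = 76353.89, Σxy = 14230.34
nΣxy − ΣxΣy = 85382.04 − 86092.29 = -710.25
nΣx² − (Σx)² = 17738.7 − 17344.89 = 393.81; nΣy² − (Σy)² = 458123.34 − 427323.69 = 30799.65
r = -710.25 / √(393.81 × 30799.65) = -710.25 / 3482.7016 ≈ -0.204

-0.204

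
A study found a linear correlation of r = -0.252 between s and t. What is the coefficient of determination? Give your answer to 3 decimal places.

r² = (-0.252)² = 0.064

0.064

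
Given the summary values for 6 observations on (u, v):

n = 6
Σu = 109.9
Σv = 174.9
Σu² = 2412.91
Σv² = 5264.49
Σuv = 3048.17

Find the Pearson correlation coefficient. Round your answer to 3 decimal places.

r = (nΣuv − ΣuΣv) / √[(nΣu² − (Σu)²)(nΣv² − (Σv)²)]
Numerator: 6×3048.17 − 109.9×174.9 = -932.49
Denominator: √[(14477.46 − 12078.01)(31586.94 − 30590.01)] = √[2399.45 × 996.93] = 1546.6362
r = -932.49 / 1546.6362 ≈ -0.603

-0.603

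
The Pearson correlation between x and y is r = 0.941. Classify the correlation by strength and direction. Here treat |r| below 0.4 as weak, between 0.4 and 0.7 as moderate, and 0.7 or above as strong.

strong positive

r = 0.941 > 0 so the relationship is positive.
|r| = 0.941, which falls in the strong range.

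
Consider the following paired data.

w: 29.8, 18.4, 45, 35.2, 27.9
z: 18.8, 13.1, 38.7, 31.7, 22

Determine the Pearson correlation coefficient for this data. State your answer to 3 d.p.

n = 5, Σw = 156.3, Σz = 124.3, Σw² = 5269.05, Σz² = 3511.63, Σwz = 4272.42
nΣwz − ΣwΣz = 21362.1 − 19428.09 = 1934.01
nΣw² − (Σw)² = 26345.25 − 24429.69 = 1915.56; nΣz² − (Σz)² = 17558.15 − 15450.49 = 2107.66
r = 1934.01 / √(1915.56 × 2107.66) = 1934.01 / 2009.3156 ≈ 0.963

0.963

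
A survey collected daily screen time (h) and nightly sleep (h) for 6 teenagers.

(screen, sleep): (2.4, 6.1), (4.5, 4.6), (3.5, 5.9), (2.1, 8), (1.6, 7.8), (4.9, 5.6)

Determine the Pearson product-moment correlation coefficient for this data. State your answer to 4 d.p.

n = 6, Σx = 19, Σy = 38, Σx² = 69.24, Σy² = 249.38, Σxy = 112.71
nΣxy − ΣxΣy = 676.26 − 722 = -45.74
nΣx² − (Σx)² = 415.44 − 361 = 54.44; nΣy² − (Σy)² = 1496.28 − 1444 = 52.28
r = -45.74 / √(54.44 × 52.28) = -45.74 / 53.3491 ≈ -0.8574

-0.8574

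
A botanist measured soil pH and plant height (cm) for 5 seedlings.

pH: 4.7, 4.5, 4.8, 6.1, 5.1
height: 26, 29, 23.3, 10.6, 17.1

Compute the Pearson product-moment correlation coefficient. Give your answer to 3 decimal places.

n = 5, Σx = 25.2, Σy = 106, Σx² = 128.6, Σy² = 2464.66, Σxy = 516.41
nΣxy − ΣxΣy = 2582.05 − 2671.2 = -89.15
nΣx² − (Σx)² = 643 − 635.04 = 7.96; nΣy² − (Σy)² = 12323.3 − 11236 = 1087.3
r = -89.15 / √(7.96 × 1087.3) = -89.15 / 93.0318 ≈ -0.958

-0.958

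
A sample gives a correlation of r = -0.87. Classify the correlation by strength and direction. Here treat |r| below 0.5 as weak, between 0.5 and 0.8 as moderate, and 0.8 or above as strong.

strong negative

r = -0.87 < 0 so the relationship is negative.
|r| = 0.87, which falls in the strong range.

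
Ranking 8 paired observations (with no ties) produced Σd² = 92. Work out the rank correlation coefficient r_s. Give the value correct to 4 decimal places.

ρ = 1 − 6Σd² / [n(n²−1)] = 1 − 6×92 / (8×63)
  = 1 − 552/504 = 1 − 1.09524 ≈ -0.0952

-0.0952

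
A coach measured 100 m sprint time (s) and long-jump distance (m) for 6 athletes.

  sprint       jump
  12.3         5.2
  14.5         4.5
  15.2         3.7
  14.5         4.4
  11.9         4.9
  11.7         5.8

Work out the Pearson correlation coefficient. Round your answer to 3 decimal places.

n = 6, Σx = 80.1, Σy = 28.5, Σx² = 1081.33, Σy² = 137.99, Σxy = 375.42
nΣxy − ΣxΣy = 2252.52 − 2282.85 = -30.33
nΣx² − (Σx)² = 6487.98 − 6416.01 = 71.97; nΣy² − (Σy)² = 827.94 − 812.25 = 15.69
r = -30.33 / √(71.97 × 15.69) = -30.33 / 33.6037 ≈ -0.903

-0.903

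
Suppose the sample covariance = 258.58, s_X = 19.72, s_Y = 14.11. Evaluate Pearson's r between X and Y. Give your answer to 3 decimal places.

r = Cov(X,Y) / (s_X · s_Y) = 258.58 / (19.72 × 14.11)
  = 258.58 / 278.2492 ≈ 0.929

0.929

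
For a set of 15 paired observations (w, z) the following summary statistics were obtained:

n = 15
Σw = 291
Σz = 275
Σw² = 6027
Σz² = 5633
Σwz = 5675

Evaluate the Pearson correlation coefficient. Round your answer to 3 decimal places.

0.716

r = (nΣwz − ΣwΣz) / √[(nΣw² − (Σw)²)(nΣz² − (Σz)²)]
Numerator: 15×5675 − 291×275 = 5100
Denominator: √[(90405 − 84681)(84495 − 75625)] = √[5724 × 8870] = 7125.4389
r = 5100 / 7125.4389 ≈ 0.716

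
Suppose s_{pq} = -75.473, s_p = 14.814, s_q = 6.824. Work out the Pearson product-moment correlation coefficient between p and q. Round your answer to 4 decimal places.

r = Cov(p,q) / (s_p · s_q) = -75.473 / (14.814 × 6.824)
  = -75.473 / 101.0907 ≈ -0.7466

-0.7466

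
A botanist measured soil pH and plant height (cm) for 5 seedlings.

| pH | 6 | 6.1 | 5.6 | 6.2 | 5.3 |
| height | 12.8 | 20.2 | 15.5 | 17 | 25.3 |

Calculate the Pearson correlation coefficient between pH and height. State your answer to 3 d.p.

n = 5, Σx = 29.2, Σy = 90.8, Σx² = 171.1, Σy² = 1741.22, Σxy = 526.31
nΣxy − ΣxΣy = 2631.55 − 2651.36 = -19.81
nΣx² − (Σx)² = 855.5 − 852.64 = 2.86; nΣy² − (Σy)² = 8706.1 − 8244.64 = 461.46
r = -19.81 / √(2.86 × 461.46) = -19.81 / 36.3287 ≈ -0.545

-0.545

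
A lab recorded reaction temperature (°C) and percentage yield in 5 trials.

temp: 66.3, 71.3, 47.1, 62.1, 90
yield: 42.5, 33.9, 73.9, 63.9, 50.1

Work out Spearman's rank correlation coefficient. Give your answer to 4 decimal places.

Rank temp: 3, 4, 1, 2, 5
Rank yield: 2, 1, 5, 4, 3
d = rank(temp) − rank(yield): 1, 3, -4, -2, 2; Σd² = 34
ρ = 1 − 6Σd² / [n(n²−1)] = 1 − 6×34 / (5×24) = 1 − 204/120 ≈ -0.7000

-0.7000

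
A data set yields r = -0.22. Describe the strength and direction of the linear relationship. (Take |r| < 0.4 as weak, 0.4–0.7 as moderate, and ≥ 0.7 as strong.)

weak negative

r = -0.22 < 0 so the relationship is negative.
|r| = 0.22, which falls in the weak range.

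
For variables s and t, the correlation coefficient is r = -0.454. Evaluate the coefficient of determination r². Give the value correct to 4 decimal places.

0.2061

r² = (-0.454)² = 0.2061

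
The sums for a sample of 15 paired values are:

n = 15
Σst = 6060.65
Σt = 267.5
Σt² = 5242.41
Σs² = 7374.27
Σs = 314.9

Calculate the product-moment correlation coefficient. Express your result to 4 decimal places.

0.7412

r = (nΣst − ΣsΣt) / √[(nΣs² − (Σs)²)(nΣt² − (Σt)²)]
Numerator: 15×6060.65 − 314.9×267.5 = 6674
Denominator: √[(110614.05 − 99162.01)(78636.15 − 71556.25)] = √[11452.04 × 7079.9] = 9004.4044
r = 6674 / 9004.4044 ≈ 0.7412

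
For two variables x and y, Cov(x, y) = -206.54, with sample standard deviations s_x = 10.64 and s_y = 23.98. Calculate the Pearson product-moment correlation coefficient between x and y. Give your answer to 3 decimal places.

-0.809

r = Cov(x,y) / (s_x · s_y) = -206.54 / (10.64 × 23.98)
  = -206.54 / 255.1472 ≈ -0.809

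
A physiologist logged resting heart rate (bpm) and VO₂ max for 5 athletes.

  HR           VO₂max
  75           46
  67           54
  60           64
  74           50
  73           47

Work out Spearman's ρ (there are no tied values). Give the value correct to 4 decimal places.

Rank HR: 5, 2, 1, 4, 3
Rank VO₂max: 1, 4, 5, 3, 2
d = rank(HR) − rank(VO₂max): 4, -2, -4, 1, 1; Σd² = 38
ρ = 1 − 6Σd² / [n(n²−1)] = 1 − 6×38 / (5×24) = 1 − 228/120 ≈ -0.9000

-0.9000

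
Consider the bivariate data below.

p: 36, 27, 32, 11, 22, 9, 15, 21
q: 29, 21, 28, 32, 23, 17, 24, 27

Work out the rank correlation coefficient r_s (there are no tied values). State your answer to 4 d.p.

Rank p: 8, 6, 7, 2, 5, 1, 3, 4
Rank q: 7, 2, 6, 8, 3, 1, 4, 5
d = rank(p) − rank(q): 1, 4, 1, -6, 2, 0, -1, -1; Σd² = 60
ρ = 1 − 6Σd² / [n(n²−1)] = 1 − 6×60 / (8×63) = 1 − 360/504 ≈ 0.2857

0.2857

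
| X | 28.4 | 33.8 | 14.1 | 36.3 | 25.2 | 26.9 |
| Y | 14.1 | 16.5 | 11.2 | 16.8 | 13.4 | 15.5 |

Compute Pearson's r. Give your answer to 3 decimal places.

0.952

n = 6, ΣX = 164.7, ΣY = 87.5, ΣX² = 4824.15, ΣY² = 1298.55, ΣXY = 2480.53
nΣXY − ΣXΣY = 14883.18 − 14411.25 = 471.93
nΣX² − (ΣX)² = 28944.9 − 27126.09 = 1818.81; nΣY² − (ΣY)² = 7791.3 − 7656.25 = 135.05
r = 471.93 / √(1818.81 × 135.05) = 471.93 / 495.6110 ≈ 0.952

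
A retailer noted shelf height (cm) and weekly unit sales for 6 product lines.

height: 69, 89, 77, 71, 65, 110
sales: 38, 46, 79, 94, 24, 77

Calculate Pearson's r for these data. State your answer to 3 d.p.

0.347

n = 6, Σx = 481, Σy = 358, Σx² = 39977, Σy² = 25142, Σxy = 29503
nΣxy − ΣxΣy = 177018 − 172198 = 4820
nΣx² − (Σx)² = 239862 − 231361 = 8501; nΣy² − (Σy)² = 150852 − 128164 = 22688
r = 4820 / √(8501 × 22688) = 4820 / 13887.7892 ≈ 0.347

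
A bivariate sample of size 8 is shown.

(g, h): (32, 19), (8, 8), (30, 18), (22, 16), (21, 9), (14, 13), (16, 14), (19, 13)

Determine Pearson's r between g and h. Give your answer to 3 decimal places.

n = 8, Σg = 162, Σh = 110, Σg² = 3726, Σh² = 1620, Σgh = 2406
nΣgh − ΣgΣh = 19248 − 17820 = 1428
nΣg² − (Σg)² = 29808 − 26244 = 3564; nΣh² − (Σh)² = 12960 − 12100 = 860
r = 1428 / √(3564 × 860) = 1428 / 1750.7256 ≈ 0.816

0.816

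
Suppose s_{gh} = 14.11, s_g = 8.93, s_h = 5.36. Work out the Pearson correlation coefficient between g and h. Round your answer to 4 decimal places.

0.2948

r = Cov(g,h) / (s_g · s_h) = 14.11 / (8.93 × 5.36)
  = 14.11 / 47.8648 ≈ 0.2948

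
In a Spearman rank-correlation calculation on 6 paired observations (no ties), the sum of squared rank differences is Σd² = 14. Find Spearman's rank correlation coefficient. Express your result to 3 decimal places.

ρ = 1 − 6Σd² / [n(n²−1)] = 1 − 6×14 / (6×35)
  = 1 − 84/210 = 1 − 0.4000 ≈ 0.600

0.600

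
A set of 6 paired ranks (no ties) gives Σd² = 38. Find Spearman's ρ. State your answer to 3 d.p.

ρ = 1 − 6Σd² / [n(n²−1)] = 1 − 6×38 / (6×35)
  = 1 − 228/210 = 1 − 1.0857 ≈ -0.086

-0.086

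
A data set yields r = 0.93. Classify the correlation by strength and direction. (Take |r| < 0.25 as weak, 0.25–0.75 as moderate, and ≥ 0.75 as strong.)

r = 0.93 > 0 so the relationship is positive.
|r| = 0.93, which falls in the strong range.

strong positive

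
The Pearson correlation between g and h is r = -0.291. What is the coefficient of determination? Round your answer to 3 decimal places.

0.085

r² = (-0.291)² = 0.085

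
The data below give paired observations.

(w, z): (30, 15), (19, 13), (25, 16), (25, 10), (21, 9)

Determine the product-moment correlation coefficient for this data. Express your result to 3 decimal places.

0.464

n = 5, Σw = 120, Σz = 63, Σw² = 2952, Σz² = 831, Σwz = 1536
nΣwz − ΣwΣz = 7680 − 7560 = 120
nΣw² − (Σw)² = 14760 − 14400 = 360; nΣz² − (Σz)² = 4155 − 3969 = 186
r = 120 / √(360 × 186) = 120 / 258.7663 ≈ 0.464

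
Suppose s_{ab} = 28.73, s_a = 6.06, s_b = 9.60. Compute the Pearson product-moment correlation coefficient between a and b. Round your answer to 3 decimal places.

r = Cov(a,b) / (s_a · s_b) = 28.73 / (6.06 × 9.60)
  = 28.73 / 58.1760 ≈ 0.494

0.494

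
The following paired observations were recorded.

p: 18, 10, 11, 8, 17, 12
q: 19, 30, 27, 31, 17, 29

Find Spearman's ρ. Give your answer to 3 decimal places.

-0.886

Rank p: 6, 2, 3, 1, 5, 4
Rank q: 2, 5, 3, 6, 1, 4
d = rank(p) − rank(q): 4, -3, 0, -5, 4, 0; Σd² = 66
ρ = 1 − 6Σd² / [n(n²−1)] = 1 − 6×66 / (6×35) = 1 − 396/210 ≈ -0.886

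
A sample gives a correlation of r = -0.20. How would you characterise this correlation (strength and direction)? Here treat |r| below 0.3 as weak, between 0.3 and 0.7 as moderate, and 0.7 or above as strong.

r = -0.20 < 0 so the relationship is negative.
|r| = 0.20, which falls in the weak range.

weak negative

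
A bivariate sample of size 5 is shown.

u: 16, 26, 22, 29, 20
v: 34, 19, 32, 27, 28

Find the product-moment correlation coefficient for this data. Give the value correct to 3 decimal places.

-0.672

n = 5, Σu = 113, Σv = 140, Σu² = 2657, Σv² = 4054, Σuv = 3085
nΣuv − ΣuΣv = 15425 − 15820 = -395
nΣu² − (Σu)² = 13285 − 12769 = 516; nΣv² − (Σv)² = 20270 − 19600 = 670
r = -395 / √(516 × 670) = -395 / 587.9796 ≈ -0.672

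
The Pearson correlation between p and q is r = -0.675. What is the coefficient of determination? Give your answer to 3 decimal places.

r² = (-0.675)² = 0.456

0.456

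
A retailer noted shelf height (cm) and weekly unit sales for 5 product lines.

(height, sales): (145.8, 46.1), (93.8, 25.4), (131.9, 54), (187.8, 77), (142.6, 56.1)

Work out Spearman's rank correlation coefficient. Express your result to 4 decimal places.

0.7000

Rank height: 4, 1, 2, 5, 3
Rank sales: 2, 1, 3, 5, 4
d = rank(height) − rank(sales): 2, 0, -1, 0, -1; Σd² = 6
ρ = 1 − 6Σd² / [n(n²−1)] = 1 − 6×6 / (5×24) = 1 − 36/120 ≈ 0.7000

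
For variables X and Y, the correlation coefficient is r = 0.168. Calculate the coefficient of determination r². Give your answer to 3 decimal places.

r² = (0.168)² = 0.028

0.028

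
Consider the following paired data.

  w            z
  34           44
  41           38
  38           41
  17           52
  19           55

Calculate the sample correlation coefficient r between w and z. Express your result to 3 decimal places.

-0.975

n = 5, Σw = 149, Σz = 230, Σw² = 4931, Σz² = 10790, Σwz = 6541
nΣwz − ΣwΣz = 32705 − 34270 = -1565
nΣw² − (Σw)² = 24655 − 22201 = 2454; nΣz² − (Σz)² = 53950 − 52900 = 1050
r = -1565 / √(2454 × 1050) = -1565 / 1605.2103 ≈ -0.975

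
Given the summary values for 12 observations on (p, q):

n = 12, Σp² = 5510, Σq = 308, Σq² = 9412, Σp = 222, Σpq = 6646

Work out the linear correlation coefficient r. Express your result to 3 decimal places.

0.652

r = (nΣpq − ΣpΣq) / √[(nΣp² − (Σp)²)(nΣq² − (Σq)²)]
Numerator: 12×6646 − 222×308 = 11376
Denominator: √[(66120 − 49284)(112944 − 94864)] = √[16836 × 18080] = 17446.9161
r = 11376 / 17446.9161 ≈ 0.652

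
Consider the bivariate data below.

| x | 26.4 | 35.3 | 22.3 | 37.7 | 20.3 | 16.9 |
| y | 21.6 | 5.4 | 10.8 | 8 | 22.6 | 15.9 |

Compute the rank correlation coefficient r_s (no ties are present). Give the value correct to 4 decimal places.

Rank x: 4, 5, 3, 6, 2, 1
Rank y: 5, 1, 3, 2, 6, 4
d = rank(x) − rank(y): -1, 4, 0, 4, -4, -3; Σd² = 58
ρ = 1 − 6Σd² / [n(n²−1)] = 1 − 6×58 / (6×35) = 1 − 348/210 ≈ -0.6571

-0.6571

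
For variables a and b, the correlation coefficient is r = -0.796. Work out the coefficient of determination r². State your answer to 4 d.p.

r² = (-0.796)² = 0.6336

0.6336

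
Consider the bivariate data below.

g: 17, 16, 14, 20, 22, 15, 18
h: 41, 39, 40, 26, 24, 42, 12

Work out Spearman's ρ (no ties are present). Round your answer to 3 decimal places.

-0.714

Rank g: 4, 3, 1, 6, 7, 2, 5
Rank h: 6, 4, 5, 3, 2, 7, 1
d = rank(g) − rank(h): -2, -1, -4, 3, 5, -5, 4; Σd² = 96
ρ = 1 − 6Σd² / [n(n²−1)] = 1 − 6×96 / (7×48) = 1 − 576/336 ≈ -0.714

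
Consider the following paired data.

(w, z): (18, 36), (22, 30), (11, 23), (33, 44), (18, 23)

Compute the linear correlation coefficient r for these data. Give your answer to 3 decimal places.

n = 5, Σw = 102, Σz = 156, Σw² = 2342, Σz² = 5190, Σwz = 3427
nΣwz − ΣwΣz = 17135 − 15912 = 1223
nΣw² − (Σw)² = 11710 − 10404 = 1306; nΣz² − (Σz)² = 25950 − 24336 = 1614
r = 1223 / √(1306 × 1614) = 1223 / 1451.8554 ≈ 0.842

0.842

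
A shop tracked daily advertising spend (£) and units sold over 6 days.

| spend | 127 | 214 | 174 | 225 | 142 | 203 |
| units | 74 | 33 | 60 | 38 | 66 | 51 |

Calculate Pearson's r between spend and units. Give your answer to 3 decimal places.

n = 6, Σx = 1085, Σy = 322, Σx² = 204199, Σy² = 18566, Σxy = 55175
nΣxy − ΣxΣy = 331050 − 349370 = -18320
nΣx² − (Σx)² = 1225194 − 1177225 = 47969; nΣy² − (Σy)² = 111396 − 103684 = 7712
r = -18320 / √(47969 × 7712) = -18320 / 19233.7445 ≈ -0.952

-0.952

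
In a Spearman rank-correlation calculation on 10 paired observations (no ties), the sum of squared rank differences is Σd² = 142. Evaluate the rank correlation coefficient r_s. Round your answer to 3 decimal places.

ρ = 1 − 6Σd² / [n(n²−1)] = 1 − 6×142 / (10×99)
  = 1 − 852/990 = 1 − 0.8606 ≈ 0.139

0.139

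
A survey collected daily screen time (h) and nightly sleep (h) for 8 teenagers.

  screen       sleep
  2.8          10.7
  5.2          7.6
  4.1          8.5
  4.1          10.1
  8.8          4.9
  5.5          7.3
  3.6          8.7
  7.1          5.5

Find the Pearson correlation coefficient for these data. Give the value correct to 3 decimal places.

-0.946

n = 8, Σx = 41.2, Σy = 63.3, Σx² = 239.56, Σy² = 529.75, Σxy = 299.38
nΣxy − ΣxΣy = 2395.04 − 2607.96 = -212.92
nΣx² − (Σx)² = 1916.48 − 1697.44 = 219.04; nΣy² − (Σy)² = 4238 − 4006.89 = 231.11
r = -212.92 / √(219.04 × 231.11) = -212.92 / 224.9941 ≈ -0.946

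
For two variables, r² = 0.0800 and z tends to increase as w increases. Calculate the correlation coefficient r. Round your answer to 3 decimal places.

|r| = √0.0800 = 0.283
The association is positive, so r = 0.283.

0.283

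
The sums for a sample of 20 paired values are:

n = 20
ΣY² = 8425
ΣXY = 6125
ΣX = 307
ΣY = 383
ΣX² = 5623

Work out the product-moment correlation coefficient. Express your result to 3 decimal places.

0.247

r = (nΣXY − ΣXΣY) / √[(nΣX² − (ΣX)²)(nΣY² − (ΣY)²)]
Numerator: 20×6125 − 307×383 = 4919
Denominator: √[(112460 − 94249)(168500 − 146689)] = √[18211 × 21811] = 19929.8801
r = 4919 / 19929.8801 ≈ 0.247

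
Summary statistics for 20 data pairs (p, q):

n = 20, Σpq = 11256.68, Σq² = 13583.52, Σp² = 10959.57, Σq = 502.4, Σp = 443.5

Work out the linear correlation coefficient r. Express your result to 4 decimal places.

r = (nΣpq − ΣpΣq) / √[(nΣp² − (Σp)²)(nΣq² − (Σq)²)]
Numerator: 20×11256.68 − 443.5×502.4 = 2319.2
Denominator: √[(219191.4 − 196692.25)(271670.4 − 252405.76)] = √[22499.15 × 19264.64] = 20819.1745
r = 2319.2 / 20819.1745 ≈ 0.1114

0.1114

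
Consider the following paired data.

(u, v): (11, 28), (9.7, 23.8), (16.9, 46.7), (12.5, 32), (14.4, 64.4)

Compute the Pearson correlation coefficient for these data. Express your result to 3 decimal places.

n = 5, Σu = 64.5, Σv = 194.9, Σu² = 864.31, Σv² = 8702.69, Σuv = 2655.45
nΣuv − ΣuΣv = 13277.25 − 12571.05 = 706.2
nΣu² − (Σu)² = 4321.55 − 4160.25 = 161.3; nΣv² − (Σv)² = 43513.45 − 37986.01 = 5527.44
r = 706.2 / √(161.3 × 5527.44) = 706.2 / 944.2331 ≈ 0.748

0.748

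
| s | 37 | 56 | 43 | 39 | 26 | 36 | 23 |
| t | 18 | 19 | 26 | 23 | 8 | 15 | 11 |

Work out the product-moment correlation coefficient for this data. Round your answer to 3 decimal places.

0.691

n = 7, Σs = 260, Σt = 120, Σs² = 10376, Σt² = 2300, Σst = 4746
nΣst − ΣsΣt = 33222 − 31200 = 2022
nΣs² − (Σs)² = 72632 − 67600 = 5032; nΣt² − (Σt)² = 16100 − 14400 = 1700
r = 2022 / √(5032 × 1700) = 2022 / 2924.7906 ≈ 0.691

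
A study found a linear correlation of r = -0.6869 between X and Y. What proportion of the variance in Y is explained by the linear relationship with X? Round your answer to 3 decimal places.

r² = (-0.6869)² = 0.472

0.472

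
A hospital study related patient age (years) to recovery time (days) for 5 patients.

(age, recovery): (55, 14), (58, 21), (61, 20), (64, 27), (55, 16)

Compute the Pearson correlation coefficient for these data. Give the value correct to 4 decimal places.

0.9301

n = 5, Σx = 293, Σy = 98, Σx² = 17231, Σy² = 2022, Σxy = 5816
nΣxy − ΣxΣy = 29080 − 28714 = 366
nΣx² − (Σx)² = 86155 − 85849 = 306; nΣy² − (Σy)² = 10110 − 9604 = 506
r = 366 / √(306 × 506) = 366 / 393.4921 ≈ 0.9301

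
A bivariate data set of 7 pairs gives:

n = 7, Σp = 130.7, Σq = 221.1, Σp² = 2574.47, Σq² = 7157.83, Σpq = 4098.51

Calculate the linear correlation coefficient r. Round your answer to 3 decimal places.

-0.195

r = (nΣpq − ΣpΣq) / √[(nΣp² − (Σp)²)(nΣq² − (Σq)²)]
Numerator: 7×4098.51 − 130.7×221.1 = -208.2
Denominator: √[(18021.29 − 17082.49)(50104.81 − 48885.21)] = √[938.8 × 1219.6] = 1070.0283
r = -208.2 / 1070.0283 ≈ -0.195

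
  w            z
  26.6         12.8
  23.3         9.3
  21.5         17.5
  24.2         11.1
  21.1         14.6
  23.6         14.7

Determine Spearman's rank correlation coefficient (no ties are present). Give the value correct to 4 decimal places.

-0.3714

Rank w: 6, 3, 2, 5, 1, 4
Rank z: 3, 1, 6, 2, 4, 5
d = rank(w) − rank(z): 3, 2, -4, 3, -3, -1; Σd² = 48
ρ = 1 − 6Σd² / [n(n²−1)] = 1 − 6×48 / (6×35) = 1 − 288/210 ≈ -0.3714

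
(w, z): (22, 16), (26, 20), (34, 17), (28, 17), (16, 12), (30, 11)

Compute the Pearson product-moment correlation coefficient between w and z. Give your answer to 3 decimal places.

0.280

n = 6, Σw = 156, Σz = 93, Σw² = 4256, Σz² = 1499, Σwz = 2448
nΣwz − ΣwΣz = 14688 − 14508 = 180
nΣw² − (Σw)² = 25536 − 24336 = 1200; nΣz² − (Σz)² = 8994 − 8649 = 345
r = 180 / √(1200 × 345) = 180 / 643.4283 ≈ 0.280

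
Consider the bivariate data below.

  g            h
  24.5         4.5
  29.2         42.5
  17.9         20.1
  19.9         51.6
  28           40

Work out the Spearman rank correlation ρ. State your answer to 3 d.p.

Rank g: 3, 5, 1, 2, 4
Rank h: 1, 4, 2, 5, 3
d = rank(g) − rank(h): 2, 1, -1, -3, 1; Σd² = 16
ρ = 1 − 6Σd² / [n(n²−1)] = 1 − 6×16 / (5×24) = 1 − 96/120 ≈ 0.200

0.200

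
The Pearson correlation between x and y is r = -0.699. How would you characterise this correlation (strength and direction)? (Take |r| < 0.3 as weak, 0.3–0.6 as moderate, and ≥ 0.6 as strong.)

r = -0.699 < 0 so the relationship is negative.
|r| = 0.699, which falls in the strong range.

strong negative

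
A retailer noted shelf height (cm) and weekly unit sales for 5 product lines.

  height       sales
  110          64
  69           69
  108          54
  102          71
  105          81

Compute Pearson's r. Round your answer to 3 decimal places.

n = 5, Σx = 494, Σy = 339, Σx² = 49954, Σy² = 23375, Σxy = 33380
nΣxy − ΣxΣy = 166900 − 167466 = -566
nΣx² − (Σx)² = 249770 − 244036 = 5734; nΣy² − (Σy)² = 116875 − 114921 = 1954
r = -566 / √(5734 × 1954) = -566 / 3347.2729 ≈ -0.169

-0.169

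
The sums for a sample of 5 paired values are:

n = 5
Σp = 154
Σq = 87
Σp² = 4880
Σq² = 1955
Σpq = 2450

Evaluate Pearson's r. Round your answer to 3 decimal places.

-0.935

r = (nΣpq − ΣpΣq) / √[(nΣp² − (Σp)²)(nΣq² − (Σq)²)]
Numerator: 5×2450 − 154×87 = -1148
Denominator: √[(24400 − 23716)(9775 − 7569)] = √[684 × 2206] = 1228.3745
r = -1148 / 1228.3745 ≈ -0.935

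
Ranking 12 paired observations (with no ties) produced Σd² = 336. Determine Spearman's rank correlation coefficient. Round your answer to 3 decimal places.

ρ = 1 − 6Σd² / [n(n²−1)] = 1 − 6×336 / (12×143)
  = 1 − 2016/1716 = 1 − 1.1748 ≈ -0.175

-0.175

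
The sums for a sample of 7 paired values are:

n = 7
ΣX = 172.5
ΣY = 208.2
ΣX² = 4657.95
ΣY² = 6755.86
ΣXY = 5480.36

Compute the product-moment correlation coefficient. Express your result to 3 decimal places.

0.730

r = (nΣXY − ΣXΣY) / √[(nΣX² − (ΣX)²)(nΣY² − (ΣY)²)]
Numerator: 7×5480.36 − 172.5×208.2 = 2448.02
Denominator: √[(32605.65 − 29756.25)(47291.02 − 43347.24)] = √[2849.4 × 3943.78] = 3352.2241
r = 2448.02 / 3352.2241 ≈ 0.730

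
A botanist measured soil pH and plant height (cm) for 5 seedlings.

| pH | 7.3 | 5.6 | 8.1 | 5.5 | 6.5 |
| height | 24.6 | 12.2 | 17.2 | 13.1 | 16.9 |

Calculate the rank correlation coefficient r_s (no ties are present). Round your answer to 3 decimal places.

0.800

Rank pH: 4, 2, 5, 1, 3
Rank height: 5, 1, 4, 2, 3
d = rank(pH) − rank(height): -1, 1, 1, -1, 0; Σd² = 4
ρ = 1 − 6Σd² / [n(n²−1)] = 1 − 6×4 / (5×24) = 1 − 24/120 ≈ 0.800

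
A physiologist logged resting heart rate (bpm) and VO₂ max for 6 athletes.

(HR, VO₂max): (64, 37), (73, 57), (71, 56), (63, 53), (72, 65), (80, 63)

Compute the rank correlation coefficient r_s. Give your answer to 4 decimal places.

Rank HR: 2, 5, 3, 1, 4, 6
Rank VO₂max: 1, 4, 3, 2, 6, 5
d = rank(HR) − rank(VO₂max): 1, 1, 0, -1, -2, 1; Σd² = 8
ρ = 1 − 6Σd² / [n(n²−1)] = 1 − 6×8 / (6×35) = 1 − 48/210 ≈ 0.7714

0.7714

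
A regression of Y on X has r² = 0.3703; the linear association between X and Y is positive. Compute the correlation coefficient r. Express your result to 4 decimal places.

|r| = √0.3703 = 0.6085
The association is positive, so r = 0.6085.

0.6085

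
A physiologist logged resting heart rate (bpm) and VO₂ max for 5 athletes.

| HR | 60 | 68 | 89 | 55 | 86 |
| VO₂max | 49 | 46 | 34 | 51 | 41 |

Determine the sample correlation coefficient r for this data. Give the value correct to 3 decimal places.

n = 5, Σx = 358, Σy = 221, Σx² = 26566, Σy² = 9955, Σxy = 15425
nΣxy − ΣxΣy = 77125 − 79118 = -1993
nΣx² − (Σx)² = 132830 − 128164 = 4666; nΣy² − (Σy)² = 49775 − 48841 = 934
r = -1993 / √(4666 × 934) = -1993 / 2087.5929 ≈ -0.955

-0.955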